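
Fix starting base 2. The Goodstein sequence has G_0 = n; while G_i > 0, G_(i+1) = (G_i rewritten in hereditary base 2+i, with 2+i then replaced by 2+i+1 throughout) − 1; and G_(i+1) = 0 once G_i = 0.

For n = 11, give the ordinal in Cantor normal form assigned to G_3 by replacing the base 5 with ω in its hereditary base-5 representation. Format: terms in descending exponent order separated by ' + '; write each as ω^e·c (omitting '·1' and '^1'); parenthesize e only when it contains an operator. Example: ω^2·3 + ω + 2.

11 —HB2→ 2^(2 + 1) + 2 + 1 —bump→ 3^(3 + 1) + 3 + 1 = 85 —(−1)→ 84
84 —HB3→ 3^(3 + 1) + 3 —bump→ 4^(4 + 1) + 4 = 1028 —(−1)→ 1027
1027 —HB4→ 4^(4 + 1) + 3 —bump→ 5^(5 + 1) + 3 = 15628 —(−1)→ 15627

ω^(ω + 1) + 2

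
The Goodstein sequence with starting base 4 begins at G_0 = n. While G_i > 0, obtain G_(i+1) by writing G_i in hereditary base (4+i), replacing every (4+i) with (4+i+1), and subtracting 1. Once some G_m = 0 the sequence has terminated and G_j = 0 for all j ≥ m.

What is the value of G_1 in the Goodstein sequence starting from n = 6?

base 4: 6 = 4 + 2; at 5: 5 + 2 = 7; next = 6
base 5: 6 = 5 + 1; at 6: 6 + 1 = 7; next = 6

6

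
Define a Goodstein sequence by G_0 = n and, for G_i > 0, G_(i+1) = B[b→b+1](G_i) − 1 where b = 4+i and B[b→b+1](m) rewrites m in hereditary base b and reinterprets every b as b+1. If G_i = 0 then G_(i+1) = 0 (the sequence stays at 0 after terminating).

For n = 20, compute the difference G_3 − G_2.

20 —HB4→ 4^2 + 4 —bump→ 5^2 + 5 = 30 —(−1)→ 29
29 —HB5→ 5^2 + 4 —bump→ 6^2 + 4 = 40 —(−1)→ 39
39 —HB6→ 6^2 + 3 —bump→ 7^2 + 3 = 52 —(−1)→ 51

12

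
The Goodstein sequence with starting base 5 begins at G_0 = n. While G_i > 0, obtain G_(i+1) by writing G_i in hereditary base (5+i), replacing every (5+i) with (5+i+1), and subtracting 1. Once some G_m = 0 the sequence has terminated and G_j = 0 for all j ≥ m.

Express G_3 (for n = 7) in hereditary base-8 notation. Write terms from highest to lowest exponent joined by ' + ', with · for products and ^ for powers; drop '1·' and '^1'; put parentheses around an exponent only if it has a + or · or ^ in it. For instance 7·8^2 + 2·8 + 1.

[0] 7 ≡ 5 + 2 (base 5). Lift 6: 8. −1: 7.
[1] 7 ≡ 6 + 1 (base 6). Lift 7: 8. −1: 7.
[2] 7 ≡ 7 (base 7). Lift 8: 8. −1: 7.
[3] 7 ≡ 7 (base 8). Lift 9: 7. −1: 6.

7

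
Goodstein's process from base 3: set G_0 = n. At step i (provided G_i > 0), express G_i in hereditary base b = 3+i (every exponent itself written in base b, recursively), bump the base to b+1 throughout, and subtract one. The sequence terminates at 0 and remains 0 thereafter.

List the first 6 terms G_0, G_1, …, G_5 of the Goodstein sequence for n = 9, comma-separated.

G_0=9  [base 3] 3^2  →[3↦4]→  4^2 = 16  −1 ⇒ G_1=15
G_1=15  [base 4] 3·4 + 3  →[4↦5]→  3·5 + 3 = 18  −1 ⇒ G_2=17
G_2=17  [base 5] 3·5 + 2  →[5↦6]→  3·6 + 2 = 20  −1 ⇒ G_3=19
G_3=19  [base 6] 3·6 + 1  →[6↦7]→  3·7 + 1 = 22  −1 ⇒ G_4=21
G_4=21  [base 7] 3·7  →[7↦8]→  3·8 = 24  −1 ⇒ G_5=23

9, 15, 17, 19, 21, 23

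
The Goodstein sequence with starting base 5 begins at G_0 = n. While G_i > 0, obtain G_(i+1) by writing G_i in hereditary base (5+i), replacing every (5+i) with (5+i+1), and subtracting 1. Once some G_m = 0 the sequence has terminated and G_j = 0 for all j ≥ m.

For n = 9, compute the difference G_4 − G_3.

base 5: 9 = 5 + 4; at 6: 6 + 4 = 10; next = 9
base 6: 9 = 6 + 3; at 7: 7 + 3 = 10; next = 9
base 7: 9 = 7 + 2; at 8: 8 + 2 = 10; next = 9
base 8: 9 = 8 + 1; at 9: 9 + 1 = 10; next = 9

0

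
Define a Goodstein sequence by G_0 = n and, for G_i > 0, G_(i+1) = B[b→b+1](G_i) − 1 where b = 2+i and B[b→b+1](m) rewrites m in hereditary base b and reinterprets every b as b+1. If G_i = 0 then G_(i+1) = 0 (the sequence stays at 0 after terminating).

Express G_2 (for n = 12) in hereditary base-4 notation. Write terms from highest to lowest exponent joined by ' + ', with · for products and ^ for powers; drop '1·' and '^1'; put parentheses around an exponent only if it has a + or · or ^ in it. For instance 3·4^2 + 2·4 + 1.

4^(4 + 1) + 2·4^2 + 2·4 + 1

i=0: 12 = 2^(2 + 1) + 2^2 (b=2); 2→3: 3^(3 + 1) + 3^3 = 108; 108−1 = 107
i=1: 107 = 3^(3 + 1) + 2·3^2 + 2·3 + 2 (b=3); 3→4: 4^(4 + 1) + 2·4^2 + 2·4 + 2 = 1066; 1066−1 = 1065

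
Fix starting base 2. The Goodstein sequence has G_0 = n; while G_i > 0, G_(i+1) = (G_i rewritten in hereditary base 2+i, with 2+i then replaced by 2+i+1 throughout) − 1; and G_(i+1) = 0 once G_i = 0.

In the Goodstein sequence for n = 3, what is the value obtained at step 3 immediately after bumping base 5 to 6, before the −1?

[0] 3 ≡ 2 + 1 (base 2). Lift 3: 4. −1: 3.
[1] 3 ≡ 3 (base 3). Lift 4: 4. −1: 3.
[2] 3 ≡ 3 (base 4). Lift 5: 3. −1: 2.
[3] 2 ≡ 2 (base 5). Lift 6: 2. −1: 1.

2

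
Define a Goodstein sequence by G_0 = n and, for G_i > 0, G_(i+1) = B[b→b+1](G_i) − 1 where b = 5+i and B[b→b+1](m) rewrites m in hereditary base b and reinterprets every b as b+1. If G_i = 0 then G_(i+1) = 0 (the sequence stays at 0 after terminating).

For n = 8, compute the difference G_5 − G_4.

G_0=8  [base 5] 5 + 3  →[5↦6]→  6 + 3 = 9  −1 ⇒ G_1=8
G_1=8  [base 6] 6 + 2  →[6↦7]→  7 + 2 = 9  −1 ⇒ G_2=8
G_2=8  [base 7] 7 + 1  →[7↦8]→  8 + 1 = 9  −1 ⇒ G_3=8
G_3=8  [base 8] 8  →[8↦9]→  9 = 9  −1 ⇒ G_4=8
G_4=8  [base 9] 8  →[9↦10]→  8 = 8  −1 ⇒ G_5=7

-1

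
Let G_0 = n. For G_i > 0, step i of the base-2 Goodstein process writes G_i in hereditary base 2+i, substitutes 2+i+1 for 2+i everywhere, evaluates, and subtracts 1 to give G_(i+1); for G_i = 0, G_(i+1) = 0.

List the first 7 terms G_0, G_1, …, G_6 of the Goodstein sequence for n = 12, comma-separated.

step 0: 12 = 2^(2 + 1) + 2^2; sub 3 for 2: 3^(3 + 1) + 3^3; = 108; G_1 = 108−1 = 107
step 1: 107 = 3^(3 + 1) + 2·3^2 + 2·3 + 2; sub 4 for 3: 4^(4 + 1) + 2·4^2 + 2·4 + 2; = 1066; G_2 = 1066−1 = 1065
step 2: 1065 = 4^(4 + 1) + 2·4^2 + 2·4 + 1; sub 5 for 4: 5^(5 + 1) + 2·5^2 + 2·5 + 1; = 15686; G_3 = 15686−1 = 15685
step 3: 15685 = 5^(5 + 1) + 2·5^2 + 2·5; sub 6 for 5: 6^(6 + 1) + 2·6^2 + 2·6; = 280020; G_4 = 280020−1 = 280019
step 4: 280019 = 6^(6 + 1) + 2·6^2 + 6 + 5; sub 7 for 6: 7^(7 + 1) + 2·7^2 + 7 + 5; = 5764911; G_5 = 5764911−1 = 5764910
step 5: 5764910 = 7^(7 + 1) + 2·7^2 + 7 + 4; sub 8 for 7: 8^(8 + 1) + 2·8^2 + 8 + 4; = 134217868; G_6 = 134217868−1 = 134217867

12, 107, 1065, 15685, 280019, 5764910, 134217867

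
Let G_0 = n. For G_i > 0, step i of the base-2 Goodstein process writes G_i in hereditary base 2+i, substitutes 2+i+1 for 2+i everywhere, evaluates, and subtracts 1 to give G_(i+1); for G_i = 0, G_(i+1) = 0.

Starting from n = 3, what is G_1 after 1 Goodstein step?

3

step 0: 3 = 2 + 1; sub 3 for 2: 3 + 1; = 4; G_1 = 4−1 = 3
step 1: 3 = 3; sub 4 for 3: 4; = 4; G_2 = 4−1 = 3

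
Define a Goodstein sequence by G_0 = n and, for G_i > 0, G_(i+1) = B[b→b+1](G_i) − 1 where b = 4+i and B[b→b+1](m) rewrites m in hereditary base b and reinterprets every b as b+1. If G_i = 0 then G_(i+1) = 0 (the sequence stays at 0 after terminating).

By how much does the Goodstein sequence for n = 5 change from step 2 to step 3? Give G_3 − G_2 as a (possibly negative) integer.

[0] 5 ≡ 4 + 1 (base 4). Lift 5: 6. −1: 5.
[1] 5 ≡ 5 (base 5). Lift 6: 6. −1: 5.
[2] 5 ≡ 5 (base 6). Lift 7: 5. −1: 4.

-1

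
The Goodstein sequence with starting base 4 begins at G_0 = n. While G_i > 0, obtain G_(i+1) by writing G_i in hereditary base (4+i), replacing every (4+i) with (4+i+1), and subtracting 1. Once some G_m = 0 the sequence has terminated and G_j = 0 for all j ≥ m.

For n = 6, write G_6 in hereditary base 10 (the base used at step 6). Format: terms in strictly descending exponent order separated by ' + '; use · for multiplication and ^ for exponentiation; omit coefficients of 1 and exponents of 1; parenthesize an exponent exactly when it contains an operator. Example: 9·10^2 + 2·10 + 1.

[0] 6 ≡ 4 + 2 (base 4). Lift 5: 7. −1: 6.
[1] 6 ≡ 5 + 1 (base 5). Lift 6: 7. −1: 6.
[2] 6 ≡ 6 (base 6). Lift 7: 7. −1: 6.
[3] 6 ≡ 6 (base 7). Lift 8: 6. −1: 5.
[4] 5 ≡ 5 (base 8). Lift 9: 5. −1: 4.
[5] 4 ≡ 4 (base 9). Lift 10: 4. −1: 3.

3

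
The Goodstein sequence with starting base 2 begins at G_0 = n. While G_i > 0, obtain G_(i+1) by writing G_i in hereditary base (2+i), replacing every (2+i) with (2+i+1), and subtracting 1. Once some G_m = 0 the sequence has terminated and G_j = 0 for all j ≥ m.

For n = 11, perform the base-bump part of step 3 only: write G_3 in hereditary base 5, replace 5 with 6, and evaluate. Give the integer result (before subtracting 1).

i=0: 11 = 2^(2 + 1) + 2 + 1 (b=2); 2→3: 3^(3 + 1) + 3 + 1 = 85; 85−1 = 84
i=1: 84 = 3^(3 + 1) + 3 (b=3); 3→4: 4^(4 + 1) + 4 = 1028; 1028−1 = 1027
i=2: 1027 = 4^(4 + 1) + 3 (b=4); 4→5: 5^(5 + 1) + 3 = 15628; 15628−1 = 15627
i=3: 15627 = 5^(5 + 1) + 2 (b=5); 5→6: 6^(6 + 1) + 2 = 279938; 279938−1 = 279937

279938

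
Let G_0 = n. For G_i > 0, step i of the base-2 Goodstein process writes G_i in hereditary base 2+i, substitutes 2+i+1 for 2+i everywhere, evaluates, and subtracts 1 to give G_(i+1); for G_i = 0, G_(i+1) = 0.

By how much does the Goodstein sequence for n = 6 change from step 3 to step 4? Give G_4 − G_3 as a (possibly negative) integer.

43530

[0] 6 ≡ 2^2 + 2 (base 2). Lift 3: 30. −1: 29.
[1] 29 ≡ 3^3 + 2 (base 3). Lift 4: 258. −1: 257.
[2] 257 ≡ 4^4 + 1 (base 4). Lift 5: 3126. −1: 3125.
[3] 3125 ≡ 5^5 (base 5). Lift 6: 46656. −1: 46655.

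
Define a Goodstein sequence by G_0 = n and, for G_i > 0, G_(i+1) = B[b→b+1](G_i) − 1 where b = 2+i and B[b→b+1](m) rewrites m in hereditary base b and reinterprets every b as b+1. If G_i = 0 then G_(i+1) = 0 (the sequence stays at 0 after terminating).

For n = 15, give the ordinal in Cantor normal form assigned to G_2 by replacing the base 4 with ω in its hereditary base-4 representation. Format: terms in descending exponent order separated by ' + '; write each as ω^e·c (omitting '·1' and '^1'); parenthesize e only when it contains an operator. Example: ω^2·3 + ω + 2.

ω^(ω + 1) + ω^ω + 3

G_0=15  [base 2] 2^(2 + 1) + 2^2 + 2 + 1  →[2↦3]→  3^(3 + 1) + 3^3 + 3 + 1 = 112  −1 ⇒ G_1=111
G_1=111  [base 3] 3^(3 + 1) + 3^3 + 3  →[3↦4]→  4^(4 + 1) + 4^4 + 4 = 1284  −1 ⇒ G_2=1283
G_2=1283  [base 4] 4^(4 + 1) + 4^4 + 3  →[4↦5]→  5^(5 + 1) + 5^5 + 3 = 18753  −1 ⇒ G_3=18752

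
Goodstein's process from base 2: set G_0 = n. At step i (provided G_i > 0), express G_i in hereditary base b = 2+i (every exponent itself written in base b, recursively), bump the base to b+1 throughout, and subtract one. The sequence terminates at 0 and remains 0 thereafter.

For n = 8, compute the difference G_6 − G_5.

31907376

8 —HB2→ 2^(2 + 1) —bump→ 3^(3 + 1) = 81 —(−1)→ 80
80 —HB3→ 2·3^3 + 2·3^2 + 2·3 + 2 —bump→ 2·4^4 + 2·4^2 + 2·4 + 2 = 554 —(−1)→ 553
553 —HB4→ 2·4^4 + 2·4^2 + 2·4 + 1 —bump→ 2·5^5 + 2·5^2 + 2·5 + 1 = 6311 —(−1)→ 6310
6310 —HB5→ 2·5^5 + 2·5^2 + 2·5 —bump→ 2·6^6 + 2·6^2 + 2·6 = 93396 —(−1)→ 93395
93395 —HB6→ 2·6^6 + 2·6^2 + 6 + 5 —bump→ 2·7^7 + 2·7^2 + 7 + 5 = 1647196 —(−1)→ 1647195
1647195 —HB7→ 2·7^7 + 2·7^2 + 7 + 4 —bump→ 2·8^8 + 2·8^2 + 8 + 4 = 33554572 —(−1)→ 33554571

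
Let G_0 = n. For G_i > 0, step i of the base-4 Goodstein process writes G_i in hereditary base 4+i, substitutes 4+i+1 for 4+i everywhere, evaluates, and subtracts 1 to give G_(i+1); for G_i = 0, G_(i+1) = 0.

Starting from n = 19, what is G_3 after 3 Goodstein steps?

49

G_0=19  [base 4] 4^2 + 3  →[4↦5]→  5^2 + 3 = 28  −1 ⇒ G_1=27
G_1=27  [base 5] 5^2 + 2  →[5↦6]→  6^2 + 2 = 38  −1 ⇒ G_2=37
G_2=37  [base 6] 6^2 + 1  →[6↦7]→  7^2 + 1 = 50  −1 ⇒ G_3=49
G_3=49  [base 7] 7^2  →[7↦8]→  8^2 = 64  −1 ⇒ G_4=63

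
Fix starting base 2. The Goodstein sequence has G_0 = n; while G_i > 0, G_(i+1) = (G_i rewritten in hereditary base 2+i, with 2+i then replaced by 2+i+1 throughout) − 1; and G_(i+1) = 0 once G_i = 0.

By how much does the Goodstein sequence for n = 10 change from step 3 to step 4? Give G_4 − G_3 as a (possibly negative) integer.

264310

(0) 10|_2 = 2^(2 + 1) + 2 ↦ 3^(3 + 1) + 3|_3 = 84 ⇒ 83
(1) 83|_3 = 3^(3 + 1) + 2 ↦ 4^(4 + 1) + 2|_4 = 1026 ⇒ 1025
(2) 1025|_4 = 4^(4 + 1) + 1 ↦ 5^(5 + 1) + 1|_5 = 15626 ⇒ 15625
(3) 15625|_5 = 5^(5 + 1) ↦ 6^(6 + 1)|_6 = 279936 ⇒ 279935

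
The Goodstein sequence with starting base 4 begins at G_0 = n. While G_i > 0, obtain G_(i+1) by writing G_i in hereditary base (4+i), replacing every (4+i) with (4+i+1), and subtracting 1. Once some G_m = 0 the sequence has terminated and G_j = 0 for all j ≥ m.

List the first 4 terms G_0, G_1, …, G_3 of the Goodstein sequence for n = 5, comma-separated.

5, 5, 5, 4

5 —HB4→ 4 + 1 —bump→ 5 + 1 = 6 —(−1)→ 5
5 —HB5→ 5 —bump→ 6 = 6 —(−1)→ 5
5 —HB6→ 5 —bump→ 5 = 5 —(−1)→ 4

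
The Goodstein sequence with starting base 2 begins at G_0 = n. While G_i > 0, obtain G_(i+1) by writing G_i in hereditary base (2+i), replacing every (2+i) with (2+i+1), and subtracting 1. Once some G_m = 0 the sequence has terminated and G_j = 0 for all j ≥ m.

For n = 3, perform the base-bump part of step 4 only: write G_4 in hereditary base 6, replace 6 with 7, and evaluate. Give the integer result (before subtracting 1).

1

(0) 3|_2 = 2 + 1 ↦ 3 + 1|_3 = 4 ⇒ 3
(1) 3|_3 = 3 ↦ 4|_4 = 4 ⇒ 3
(2) 3|_4 = 3 ↦ 3|_5 = 3 ⇒ 2
(3) 2|_5 = 2 ↦ 2|_6 = 2 ⇒ 1
(4) 1|_6 = 1 ↦ 1|_7 = 1 ⇒ 0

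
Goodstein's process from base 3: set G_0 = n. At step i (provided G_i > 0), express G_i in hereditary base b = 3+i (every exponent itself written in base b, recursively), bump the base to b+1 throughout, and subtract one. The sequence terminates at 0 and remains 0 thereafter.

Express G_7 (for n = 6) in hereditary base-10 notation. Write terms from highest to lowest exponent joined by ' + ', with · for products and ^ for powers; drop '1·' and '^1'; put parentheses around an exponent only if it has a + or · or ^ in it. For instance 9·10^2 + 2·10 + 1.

i=0: 6 = 2·3 (b=3); 3→4: 2·4 = 8; 8−1 = 7
i=1: 7 = 4 + 3 (b=4); 4→5: 5 + 3 = 8; 8−1 = 7
i=2: 7 = 5 + 2 (b=5); 5→6: 6 + 2 = 8; 8−1 = 7
i=3: 7 = 6 + 1 (b=6); 6→7: 7 + 1 = 8; 8−1 = 7
i=4: 7 = 7 (b=7); 7→8: 8 = 8; 8−1 = 7
i=5: 7 = 7 (b=8); 8→9: 7 = 7; 7−1 = 6
i=6: 6 = 6 (b=9); 9→10: 6 = 6; 6−1 = 5

5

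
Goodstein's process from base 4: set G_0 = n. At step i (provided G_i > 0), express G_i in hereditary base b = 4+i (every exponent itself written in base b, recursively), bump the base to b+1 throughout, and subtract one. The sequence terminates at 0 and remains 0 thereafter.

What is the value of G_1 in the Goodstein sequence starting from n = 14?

16

step 0: 14 = 3·4 + 2; sub 5 for 4: 3·5 + 2; = 17; G_1 = 17−1 = 16
step 1: 16 = 3·5 + 1; sub 6 for 5: 3·6 + 1; = 19; G_2 = 19−1 = 18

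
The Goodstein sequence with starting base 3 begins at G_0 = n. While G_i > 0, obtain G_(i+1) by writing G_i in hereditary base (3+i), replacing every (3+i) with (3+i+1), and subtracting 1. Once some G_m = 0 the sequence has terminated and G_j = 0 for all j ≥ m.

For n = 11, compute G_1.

17

11 —HB3→ 3^2 + 2 —bump→ 4^2 + 2 = 18 —(−1)→ 17
17 —HB4→ 4^2 + 1 —bump→ 5^2 + 1 = 26 —(−1)→ 25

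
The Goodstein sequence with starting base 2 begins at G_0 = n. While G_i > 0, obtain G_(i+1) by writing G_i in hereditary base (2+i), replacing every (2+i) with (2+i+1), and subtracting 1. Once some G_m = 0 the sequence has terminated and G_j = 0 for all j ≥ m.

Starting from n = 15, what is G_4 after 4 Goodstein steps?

step 0: 15 = 2^(2 + 1) + 2^2 + 2 + 1; sub 3 for 2: 3^(3 + 1) + 3^3 + 3 + 1; = 112; G_1 = 112−1 = 111
step 1: 111 = 3^(3 + 1) + 3^3 + 3; sub 4 for 3: 4^(4 + 1) + 4^4 + 4; = 1284; G_2 = 1284−1 = 1283
step 2: 1283 = 4^(4 + 1) + 4^4 + 3; sub 5 for 4: 5^(5 + 1) + 5^5 + 3; = 18753; G_3 = 18753−1 = 18752
step 3: 18752 = 5^(5 + 1) + 5^5 + 2; sub 6 for 5: 6^(6 + 1) + 6^6 + 2; = 326594; G_4 = 326594−1 = 326593
step 4: 326593 = 6^(6 + 1) + 6^6 + 1; sub 7 for 6: 7^(7 + 1) + 7^7 + 1; = 6588345; G_5 = 6588345−1 = 6588344

326593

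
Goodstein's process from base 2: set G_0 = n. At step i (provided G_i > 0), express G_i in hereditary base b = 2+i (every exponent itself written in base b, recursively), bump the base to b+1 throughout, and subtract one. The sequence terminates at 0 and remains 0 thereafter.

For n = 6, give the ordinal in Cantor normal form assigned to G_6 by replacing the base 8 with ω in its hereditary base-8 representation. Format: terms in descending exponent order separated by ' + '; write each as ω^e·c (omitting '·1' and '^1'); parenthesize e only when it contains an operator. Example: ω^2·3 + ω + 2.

ω^5·5 + ω^4·5 + ω^3·5 + ω^2·5 + ω·5 + 3

step 0: 6 = 2^2 + 2; sub 3 for 2: 3^3 + 3; = 30; G_1 = 30−1 = 29
step 1: 29 = 3^3 + 2; sub 4 for 3: 4^4 + 2; = 258; G_2 = 258−1 = 257
step 2: 257 = 4^4 + 1; sub 5 for 4: 5^5 + 1; = 3126; G_3 = 3126−1 = 3125
step 3: 3125 = 5^5; sub 6 for 5: 6^6; = 46656; G_4 = 46656−1 = 46655
step 4: 46655 = 5·6^5 + 5·6^4 + 5·6^3 + 5·6^2 + 5·6 + 5; sub 7 for 6: 5·7^5 + 5·7^4 + 5·7^3 + 5·7^2 + 5·7 + 5; = 98040; G_5 = 98040−1 = 98039
step 5: 98039 = 5·7^5 + 5·7^4 + 5·7^3 + 5·7^2 + 5·7 + 4; sub 8 for 7: 5·8^5 + 5·8^4 + 5·8^3 + 5·8^2 + 5·8 + 4; = 187244; G_6 = 187244−1 = 187243
step 6: 187243 = 5·8^5 + 5·8^4 + 5·8^3 + 5·8^2 + 5·8 + 3; sub 9 for 8: 5·9^5 + 5·9^4 + 5·9^3 + 5·9^2 + 5·9 + 3; = 332148; G_7 = 332148−1 = 332147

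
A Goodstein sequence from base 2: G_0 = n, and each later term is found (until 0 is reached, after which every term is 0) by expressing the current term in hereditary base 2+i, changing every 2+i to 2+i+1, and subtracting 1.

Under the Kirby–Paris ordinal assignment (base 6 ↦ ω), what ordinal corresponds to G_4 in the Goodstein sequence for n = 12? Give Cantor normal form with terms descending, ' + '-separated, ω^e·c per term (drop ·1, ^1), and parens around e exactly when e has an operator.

ω^(ω + 1) + ω^2·2 + ω + 5

(0) 12|_2 = 2^(2 + 1) + 2^2 ↦ 3^(3 + 1) + 3^3|_3 = 108 ⇒ 107
(1) 107|_3 = 3^(3 + 1) + 2·3^2 + 2·3 + 2 ↦ 4^(4 + 1) + 2·4^2 + 2·4 + 2|_4 = 1066 ⇒ 1065
(2) 1065|_4 = 4^(4 + 1) + 2·4^2 + 2·4 + 1 ↦ 5^(5 + 1) + 2·5^2 + 2·5 + 1|_5 = 15686 ⇒ 15685
(3) 15685|_5 = 5^(5 + 1) + 2·5^2 + 2·5 ↦ 6^(6 + 1) + 2·6^2 + 2·6|_6 = 280020 ⇒ 280019
(4) 280019|_6 = 6^(6 + 1) + 2·6^2 + 6 + 5 ↦ 7^(7 + 1) + 2·7^2 + 7 + 5|_7 = 5764911 ⇒ 5764910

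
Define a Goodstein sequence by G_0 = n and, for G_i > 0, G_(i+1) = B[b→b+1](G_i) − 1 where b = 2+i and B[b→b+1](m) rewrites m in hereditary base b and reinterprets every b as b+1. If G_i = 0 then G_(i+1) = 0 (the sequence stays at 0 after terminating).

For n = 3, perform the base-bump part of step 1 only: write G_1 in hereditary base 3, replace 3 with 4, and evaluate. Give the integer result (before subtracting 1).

4

[0] 3 ≡ 2 + 1 (base 2). Lift 3: 4. −1: 3.
[1] 3 ≡ 3 (base 3). Lift 4: 4. −1: 3.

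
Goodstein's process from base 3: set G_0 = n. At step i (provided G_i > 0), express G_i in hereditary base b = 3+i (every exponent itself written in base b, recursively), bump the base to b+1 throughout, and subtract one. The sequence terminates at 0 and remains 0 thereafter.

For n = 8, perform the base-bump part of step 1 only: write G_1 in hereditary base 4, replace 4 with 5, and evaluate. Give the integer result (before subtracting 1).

11

step 0: 8 = 2·3 + 2; sub 4 for 3: 2·4 + 2; = 10; G_1 = 10−1 = 9
step 1: 9 = 2·4 + 1; sub 5 for 4: 2·5 + 1; = 11; G_2 = 11−1 = 10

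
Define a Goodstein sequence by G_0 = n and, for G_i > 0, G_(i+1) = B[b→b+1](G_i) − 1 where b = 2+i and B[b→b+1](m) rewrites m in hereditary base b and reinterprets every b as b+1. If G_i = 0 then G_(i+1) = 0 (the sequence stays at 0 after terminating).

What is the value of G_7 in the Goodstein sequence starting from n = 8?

774841151

8 —HB2→ 2^(2 + 1) —bump→ 3^(3 + 1) = 81 —(−1)→ 80
80 —HB3→ 2·3^3 + 2·3^2 + 2·3 + 2 —bump→ 2·4^4 + 2·4^2 + 2·4 + 2 = 554 —(−1)→ 553
553 —HB4→ 2·4^4 + 2·4^2 + 2·4 + 1 —bump→ 2·5^5 + 2·5^2 + 2·5 + 1 = 6311 —(−1)→ 6310
6310 —HB5→ 2·5^5 + 2·5^2 + 2·5 —bump→ 2·6^6 + 2·6^2 + 2·6 = 93396 —(−1)→ 93395
93395 —HB6→ 2·6^6 + 2·6^2 + 6 + 5 —bump→ 2·7^7 + 2·7^2 + 7 + 5 = 1647196 —(−1)→ 1647195
1647195 —HB7→ 2·7^7 + 2·7^2 + 7 + 4 —bump→ 2·8^8 + 2·8^2 + 8 + 4 = 33554572 —(−1)→ 33554571
33554571 —HB8→ 2·8^8 + 2·8^2 + 8 + 3 —bump→ 2·9^9 + 2·9^2 + 9 + 3 = 774841152 —(−1)→ 774841151
774841151 —HB9→ 2·9^9 + 2·9^2 + 9 + 2 —bump→ 2·10^10 + 2·10^2 + 10 + 2 = 20000000212 —(−1)→ 20000000211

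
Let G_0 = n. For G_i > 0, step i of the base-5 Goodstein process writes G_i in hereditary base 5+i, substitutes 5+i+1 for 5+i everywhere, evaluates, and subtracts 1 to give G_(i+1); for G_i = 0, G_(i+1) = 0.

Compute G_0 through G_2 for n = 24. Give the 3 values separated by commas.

step 0: 24 = 4·5 + 4; sub 6 for 5: 4·6 + 4; = 28; G_1 = 28−1 = 27
step 1: 27 = 4·6 + 3; sub 7 for 6: 4·7 + 3; = 31; G_2 = 31−1 = 30

24, 27, 30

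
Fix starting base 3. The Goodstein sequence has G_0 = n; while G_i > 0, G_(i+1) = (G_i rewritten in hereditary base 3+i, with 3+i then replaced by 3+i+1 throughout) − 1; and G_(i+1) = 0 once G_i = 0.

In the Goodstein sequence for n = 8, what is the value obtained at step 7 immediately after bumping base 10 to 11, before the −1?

G_0 = 8. HB_3(8) = 2·3 + 2. Bump = 10. G_1 = 9.
G_1 = 9. HB_4(9) = 2·4 + 1. Bump = 11. G_2 = 10.
G_2 = 10. HB_5(10) = 2·5. Bump = 12. G_3 = 11.
G_3 = 11. HB_6(11) = 6 + 5. Bump = 12. G_4 = 11.
G_4 = 11. HB_7(11) = 7 + 4. Bump = 12. G_5 = 11.
G_5 = 11. HB_8(11) = 8 + 3. Bump = 12. G_6 = 11.
G_6 = 11. HB_9(11) = 9 + 2. Bump = 12. G_7 = 11.

12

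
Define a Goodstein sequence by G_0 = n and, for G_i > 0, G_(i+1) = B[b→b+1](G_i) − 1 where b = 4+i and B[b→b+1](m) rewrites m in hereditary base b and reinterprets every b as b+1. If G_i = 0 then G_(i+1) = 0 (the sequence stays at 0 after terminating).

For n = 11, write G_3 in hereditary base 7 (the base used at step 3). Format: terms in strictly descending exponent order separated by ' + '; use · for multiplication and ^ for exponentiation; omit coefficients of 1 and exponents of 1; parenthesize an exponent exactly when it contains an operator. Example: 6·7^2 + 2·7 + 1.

2·7

base 4: 11 = 2·4 + 3; at 5: 2·5 + 3 = 13; next = 12
base 5: 12 = 2·5 + 2; at 6: 2·6 + 2 = 14; next = 13
base 6: 13 = 2·6 + 1; at 7: 2·7 + 1 = 15; next = 14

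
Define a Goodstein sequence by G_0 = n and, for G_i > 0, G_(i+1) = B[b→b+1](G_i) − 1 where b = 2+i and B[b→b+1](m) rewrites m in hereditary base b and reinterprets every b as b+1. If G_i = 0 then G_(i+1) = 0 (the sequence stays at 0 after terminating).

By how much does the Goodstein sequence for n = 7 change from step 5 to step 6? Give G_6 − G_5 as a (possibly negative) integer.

15953672

[0] 7 ≡ 2^2 + 2 + 1 (base 2). Lift 3: 31. −1: 30.
[1] 30 ≡ 3^3 + 3 (base 3). Lift 4: 260. −1: 259.
[2] 259 ≡ 4^4 + 3 (base 4). Lift 5: 3128. −1: 3127.
[3] 3127 ≡ 5^5 + 2 (base 5). Lift 6: 46658. −1: 46657.
[4] 46657 ≡ 6^6 + 1 (base 6). Lift 7: 823544. −1: 823543.
[5] 823543 ≡ 7^7 (base 7). Lift 8: 16777216. −1: 16777215.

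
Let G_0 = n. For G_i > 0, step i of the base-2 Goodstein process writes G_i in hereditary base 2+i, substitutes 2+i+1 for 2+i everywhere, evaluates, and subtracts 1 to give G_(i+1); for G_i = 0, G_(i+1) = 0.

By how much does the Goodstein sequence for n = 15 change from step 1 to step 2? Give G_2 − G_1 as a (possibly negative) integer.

G_0=15  [base 2] 2^(2 + 1) + 2^2 + 2 + 1  →[2↦3]→  3^(3 + 1) + 3^3 + 3 + 1 = 112  −1 ⇒ G_1=111
G_1=111  [base 3] 3^(3 + 1) + 3^3 + 3  →[3↦4]→  4^(4 + 1) + 4^4 + 4 = 1284  −1 ⇒ G_2=1283

1172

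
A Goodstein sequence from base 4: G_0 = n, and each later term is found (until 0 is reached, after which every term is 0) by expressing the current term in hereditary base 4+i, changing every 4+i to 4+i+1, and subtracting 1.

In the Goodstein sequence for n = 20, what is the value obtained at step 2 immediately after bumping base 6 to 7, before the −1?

G_0 = 20. HB_4(20) = 4^2 + 4. Bump = 30. G_1 = 29.
G_1 = 29. HB_5(29) = 5^2 + 4. Bump = 40. G_2 = 39.

52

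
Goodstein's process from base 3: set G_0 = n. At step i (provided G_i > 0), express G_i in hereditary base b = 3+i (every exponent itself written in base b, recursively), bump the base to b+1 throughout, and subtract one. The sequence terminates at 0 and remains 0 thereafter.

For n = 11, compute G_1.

17

[0] 11 ≡ 3^2 + 2 (base 3). Lift 4: 18. −1: 17.
[1] 17 ≡ 4^2 + 1 (base 4). Lift 5: 26. −1: 25.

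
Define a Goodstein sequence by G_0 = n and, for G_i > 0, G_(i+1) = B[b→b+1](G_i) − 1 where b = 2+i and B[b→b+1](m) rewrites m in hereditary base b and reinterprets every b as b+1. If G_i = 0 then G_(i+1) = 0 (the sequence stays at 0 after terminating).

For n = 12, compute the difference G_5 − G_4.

5484891

[0] 12 ≡ 2^(2 + 1) + 2^2 (base 2). Lift 3: 108. −1: 107.
[1] 107 ≡ 3^(3 + 1) + 2·3^2 + 2·3 + 2 (base 3). Lift 4: 1066. −1: 1065.
[2] 1065 ≡ 4^(4 + 1) + 2·4^2 + 2·4 + 1 (base 4). Lift 5: 15686. −1: 15685.
[3] 15685 ≡ 5^(5 + 1) + 2·5^2 + 2·5 (base 5). Lift 6: 280020. −1: 280019.
[4] 280019 ≡ 6^(6 + 1) + 2·6^2 + 6 + 5 (base 6). Lift 7: 5764911. −1: 5764910.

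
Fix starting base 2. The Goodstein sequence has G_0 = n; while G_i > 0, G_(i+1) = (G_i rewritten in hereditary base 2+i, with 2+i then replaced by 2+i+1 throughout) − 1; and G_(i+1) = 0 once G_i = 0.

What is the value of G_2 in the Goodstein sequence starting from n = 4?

41

(0) 4|_2 = 2^2 ↦ 3^3|_3 = 27 ⇒ 26
(1) 26|_3 = 2·3^2 + 2·3 + 2 ↦ 2·4^2 + 2·4 + 2|_4 = 42 ⇒ 41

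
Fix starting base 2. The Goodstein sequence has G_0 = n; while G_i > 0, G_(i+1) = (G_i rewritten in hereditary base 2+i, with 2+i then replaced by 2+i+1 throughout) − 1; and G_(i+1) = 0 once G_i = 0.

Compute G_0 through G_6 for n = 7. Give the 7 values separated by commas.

(0) 7|_2 = 2^2 + 2 + 1 ↦ 3^3 + 3 + 1|_3 = 31 ⇒ 30
(1) 30|_3 = 3^3 + 3 ↦ 4^4 + 4|_4 = 260 ⇒ 259
(2) 259|_4 = 4^4 + 3 ↦ 5^5 + 3|_5 = 3128 ⇒ 3127
(3) 3127|_5 = 5^5 + 2 ↦ 6^6 + 2|_6 = 46658 ⇒ 46657
(4) 46657|_6 = 6^6 + 1 ↦ 7^7 + 1|_7 = 823544 ⇒ 823543
(5) 823543|_7 = 7^7 ↦ 8^8|_8 = 16777216 ⇒ 16777215

7, 30, 259, 3127, 46657, 823543, 16777215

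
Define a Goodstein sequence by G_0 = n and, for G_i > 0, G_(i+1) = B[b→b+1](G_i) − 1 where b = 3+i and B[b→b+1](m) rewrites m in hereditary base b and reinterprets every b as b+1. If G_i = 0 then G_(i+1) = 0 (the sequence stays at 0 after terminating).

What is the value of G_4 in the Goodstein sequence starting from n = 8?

11

step 0: 8 = 2·3 + 2; sub 4 for 3: 2·4 + 2; = 10; G_1 = 10−1 = 9
step 1: 9 = 2·4 + 1; sub 5 for 4: 2·5 + 1; = 11; G_2 = 11−1 = 10
step 2: 10 = 2·5; sub 6 for 5: 2·6; = 12; G_3 = 12−1 = 11
step 3: 11 = 6 + 5; sub 7 for 6: 7 + 5; = 12; G_4 = 12−1 = 11
step 4: 11 = 7 + 4; sub 8 for 7: 8 + 4; = 12; G_5 = 12−1 = 11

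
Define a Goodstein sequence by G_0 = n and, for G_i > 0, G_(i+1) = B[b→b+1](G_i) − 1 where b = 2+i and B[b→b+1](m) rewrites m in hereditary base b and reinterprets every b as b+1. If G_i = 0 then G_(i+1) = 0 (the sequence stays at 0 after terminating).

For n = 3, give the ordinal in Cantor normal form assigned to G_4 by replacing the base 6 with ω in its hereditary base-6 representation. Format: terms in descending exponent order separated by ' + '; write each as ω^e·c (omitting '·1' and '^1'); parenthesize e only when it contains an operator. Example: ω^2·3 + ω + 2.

(0) 3|_2 = 2 + 1 ↦ 3 + 1|_3 = 4 ⇒ 3
(1) 3|_3 = 3 ↦ 4|_4 = 4 ⇒ 3
(2) 3|_4 = 3 ↦ 3|_5 = 3 ⇒ 2
(3) 2|_5 = 2 ↦ 2|_6 = 2 ⇒ 1

1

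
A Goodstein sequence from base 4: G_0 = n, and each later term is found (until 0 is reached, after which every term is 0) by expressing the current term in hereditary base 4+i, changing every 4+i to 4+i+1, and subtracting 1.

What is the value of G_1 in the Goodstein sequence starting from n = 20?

29

i=0: 20 = 4^2 + 4 (b=4); 4→5: 5^2 + 5 = 30; 30−1 = 29
i=1: 29 = 5^2 + 4 (b=5); 5→6: 6^2 + 4 = 40; 40−1 = 39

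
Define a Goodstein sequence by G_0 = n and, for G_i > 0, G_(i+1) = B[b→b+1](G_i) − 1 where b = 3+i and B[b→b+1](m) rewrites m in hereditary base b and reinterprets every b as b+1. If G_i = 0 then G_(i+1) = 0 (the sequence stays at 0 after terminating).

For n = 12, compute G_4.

G_0 = 12. HB_3(12) = 3^2 + 3. Bump = 20. G_1 = 19.
G_1 = 19. HB_4(19) = 4^2 + 3. Bump = 28. G_2 = 27.
G_2 = 27. HB_5(27) = 5^2 + 2. Bump = 38. G_3 = 37.
G_3 = 37. HB_6(37) = 6^2 + 1. Bump = 50. G_4 = 49.
G_4 = 49. HB_7(49) = 7^2. Bump = 64. G_5 = 63.

49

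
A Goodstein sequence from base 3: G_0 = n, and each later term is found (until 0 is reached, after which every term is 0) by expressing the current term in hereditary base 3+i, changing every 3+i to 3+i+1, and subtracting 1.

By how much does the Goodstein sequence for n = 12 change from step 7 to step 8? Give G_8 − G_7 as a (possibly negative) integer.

base 3: 12 = 3^2 + 3; at 4: 4^2 + 4 = 20; next = 19
base 4: 19 = 4^2 + 3; at 5: 5^2 + 3 = 28; next = 27
base 5: 27 = 5^2 + 2; at 6: 6^2 + 2 = 38; next = 37
base 6: 37 = 6^2 + 1; at 7: 7^2 + 1 = 50; next = 49
base 7: 49 = 7^2; at 8: 8^2 = 64; next = 63
base 8: 63 = 7·8 + 7; at 9: 7·9 + 7 = 70; next = 69
base 9: 69 = 7·9 + 6; at 10: 7·10 + 6 = 76; next = 75
base 10: 75 = 7·10 + 5; at 11: 7·11 + 5 = 82; next = 81

6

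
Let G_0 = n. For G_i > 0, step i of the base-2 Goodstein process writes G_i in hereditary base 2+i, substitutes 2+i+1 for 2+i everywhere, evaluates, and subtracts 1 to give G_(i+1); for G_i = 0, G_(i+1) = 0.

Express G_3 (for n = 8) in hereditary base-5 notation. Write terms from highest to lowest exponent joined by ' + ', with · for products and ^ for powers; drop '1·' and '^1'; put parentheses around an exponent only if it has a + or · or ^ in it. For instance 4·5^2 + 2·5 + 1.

2·5^5 + 2·5^2 + 2·5

i=0: 8 = 2^(2 + 1) (b=2); 2→3: 3^(3 + 1) = 81; 81−1 = 80
i=1: 80 = 2·3^3 + 2·3^2 + 2·3 + 2 (b=3); 3→4: 2·4^4 + 2·4^2 + 2·4 + 2 = 554; 554−1 = 553
i=2: 553 = 2·4^4 + 2·4^2 + 2·4 + 1 (b=4); 4→5: 2·5^5 + 2·5^2 + 2·5 + 1 = 6311; 6311−1 = 6310
i=3: 6310 = 2·5^5 + 2·5^2 + 2·5 (b=5); 5→6: 2·6^6 + 2·6^2 + 2·6 = 93396; 93396−1 = 93395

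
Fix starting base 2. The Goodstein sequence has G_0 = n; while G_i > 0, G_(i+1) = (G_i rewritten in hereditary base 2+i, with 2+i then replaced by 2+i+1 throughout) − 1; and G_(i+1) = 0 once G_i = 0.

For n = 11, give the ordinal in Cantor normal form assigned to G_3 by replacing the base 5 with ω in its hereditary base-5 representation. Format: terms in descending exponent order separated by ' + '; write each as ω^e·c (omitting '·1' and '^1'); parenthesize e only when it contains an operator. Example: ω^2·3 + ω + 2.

ω^(ω + 1) + 2

step 0: 11 = 2^(2 + 1) + 2 + 1; sub 3 for 2: 3^(3 + 1) + 3 + 1; = 85; G_1 = 85−1 = 84
step 1: 84 = 3^(3 + 1) + 3; sub 4 for 3: 4^(4 + 1) + 4; = 1028; G_2 = 1028−1 = 1027
step 2: 1027 = 4^(4 + 1) + 3; sub 5 for 4: 5^(5 + 1) + 3; = 15628; G_3 = 15628−1 = 15627
step 3: 15627 = 5^(5 + 1) + 2; sub 6 for 5: 6^(6 + 1) + 2; = 279938; G_4 = 279938−1 = 279937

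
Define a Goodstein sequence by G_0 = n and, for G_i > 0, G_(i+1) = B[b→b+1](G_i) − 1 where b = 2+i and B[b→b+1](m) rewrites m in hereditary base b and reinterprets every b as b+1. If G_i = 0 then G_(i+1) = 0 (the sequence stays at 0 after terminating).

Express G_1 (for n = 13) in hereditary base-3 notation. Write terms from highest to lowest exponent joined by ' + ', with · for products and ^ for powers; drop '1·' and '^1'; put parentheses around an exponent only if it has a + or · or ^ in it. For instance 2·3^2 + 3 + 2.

13 —HB2→ 2^(2 + 1) + 2^2 + 1 —bump→ 3^(3 + 1) + 3^3 + 1 = 109 —(−1)→ 108
108 —HB3→ 3^(3 + 1) + 3^3 —bump→ 4^(4 + 1) + 4^4 = 1280 —(−1)→ 1279

3^(3 + 1) + 3^3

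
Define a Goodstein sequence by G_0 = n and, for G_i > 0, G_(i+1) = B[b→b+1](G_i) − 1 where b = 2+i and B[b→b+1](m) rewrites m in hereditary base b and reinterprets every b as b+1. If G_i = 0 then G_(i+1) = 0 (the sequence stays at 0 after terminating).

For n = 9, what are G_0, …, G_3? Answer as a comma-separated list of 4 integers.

9 —HB2→ 2^(2 + 1) + 1 —bump→ 3^(3 + 1) + 1 = 82 —(−1)→ 81
81 —HB3→ 3^(3 + 1) —bump→ 4^(4 + 1) = 1024 —(−1)→ 1023
1023 —HB4→ 3·4^4 + 3·4^3 + 3·4^2 + 3·4 + 3 —bump→ 3·5^5 + 3·5^3 + 3·5^2 + 3·5 + 3 = 9843 —(−1)→ 9842

9, 81, 1023, 9842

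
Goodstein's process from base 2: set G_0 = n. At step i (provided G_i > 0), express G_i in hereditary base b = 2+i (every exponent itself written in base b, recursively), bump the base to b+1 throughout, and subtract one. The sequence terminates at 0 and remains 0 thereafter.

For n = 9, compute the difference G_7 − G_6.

1111930522

(0) 9|_2 = 2^(2 + 1) + 1 ↦ 3^(3 + 1) + 1|_3 = 82 ⇒ 81
(1) 81|_3 = 3^(3 + 1) ↦ 4^(4 + 1)|_4 = 1024 ⇒ 1023
(2) 1023|_4 = 3·4^4 + 3·4^3 + 3·4^2 + 3·4 + 3 ↦ 3·5^5 + 3·5^3 + 3·5^2 + 3·5 + 3|_5 = 9843 ⇒ 9842
(3) 9842|_5 = 3·5^5 + 3·5^3 + 3·5^2 + 3·5 + 2 ↦ 3·6^6 + 3·6^3 + 3·6^2 + 3·6 + 2|_6 = 140744 ⇒ 140743
(4) 140743|_6 = 3·6^6 + 3·6^3 + 3·6^2 + 3·6 + 1 ↦ 3·7^7 + 3·7^3 + 3·7^2 + 3·7 + 1|_7 = 2471827 ⇒ 2471826
(5) 2471826|_7 = 3·7^7 + 3·7^3 + 3·7^2 + 3·7 ↦ 3·8^8 + 3·8^3 + 3·8^2 + 3·8|_8 = 50333400 ⇒ 50333399
(6) 50333399|_8 = 3·8^8 + 3·8^3 + 3·8^2 + 2·8 + 7 ↦ 3·9^9 + 3·9^3 + 3·9^2 + 2·9 + 7|_9 = 1162263922 ⇒ 1162263921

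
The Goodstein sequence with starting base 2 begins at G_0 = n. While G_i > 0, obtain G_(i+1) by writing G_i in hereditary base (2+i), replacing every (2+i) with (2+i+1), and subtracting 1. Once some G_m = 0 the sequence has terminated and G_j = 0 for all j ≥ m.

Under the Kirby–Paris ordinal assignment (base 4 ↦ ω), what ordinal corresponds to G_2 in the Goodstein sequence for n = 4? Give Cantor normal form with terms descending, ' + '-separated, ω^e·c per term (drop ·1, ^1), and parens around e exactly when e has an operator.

ω^2·2 + ω·2 + 1

G_0=4  [base 2] 2^2  →[2↦3]→  3^3 = 27  −1 ⇒ G_1=26
G_1=26  [base 3] 2·3^2 + 2·3 + 2  →[3↦4]→  2·4^2 + 2·4 + 2 = 42  −1 ⇒ G_2=41
G_2=41  [base 4] 2·4^2 + 2·4 + 1  →[4↦5]→  2·5^2 + 2·5 + 1 = 61  −1 ⇒ G_3=60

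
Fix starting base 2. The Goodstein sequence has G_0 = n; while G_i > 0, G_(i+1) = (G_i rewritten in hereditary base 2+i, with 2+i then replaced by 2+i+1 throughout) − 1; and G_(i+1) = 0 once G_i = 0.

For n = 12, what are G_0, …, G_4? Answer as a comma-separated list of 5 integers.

G_0=12  [base 2] 2^(2 + 1) + 2^2  →[2↦3]→  3^(3 + 1) + 3^3 = 108  −1 ⇒ G_1=107
G_1=107  [base 3] 3^(3 + 1) + 2·3^2 + 2·3 + 2  →[3↦4]→  4^(4 + 1) + 2·4^2 + 2·4 + 2 = 1066  −1 ⇒ G_2=1065
G_2=1065  [base 4] 4^(4 + 1) + 2·4^2 + 2·4 + 1  →[4↦5]→  5^(5 + 1) + 2·5^2 + 2·5 + 1 = 15686  −1 ⇒ G_3=15685
G_3=15685  [base 5] 5^(5 + 1) + 2·5^2 + 2·5  →[5↦6]→  6^(6 + 1) + 2·6^2 + 2·6 = 280020  −1 ⇒ G_4=280019

12, 107, 1065, 15685, 280019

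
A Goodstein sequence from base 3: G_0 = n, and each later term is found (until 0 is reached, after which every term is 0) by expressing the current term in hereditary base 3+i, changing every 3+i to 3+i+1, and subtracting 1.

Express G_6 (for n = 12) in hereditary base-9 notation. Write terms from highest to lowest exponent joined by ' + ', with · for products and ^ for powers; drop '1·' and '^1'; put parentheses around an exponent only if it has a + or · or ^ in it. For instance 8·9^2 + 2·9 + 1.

7·9 + 6

12 —HB3→ 3^2 + 3 —bump→ 4^2 + 4 = 20 —(−1)→ 19
19 —HB4→ 4^2 + 3 —bump→ 5^2 + 3 = 28 —(−1)→ 27
27 —HB5→ 5^2 + 2 —bump→ 6^2 + 2 = 38 —(−1)→ 37
37 —HB6→ 6^2 + 1 —bump→ 7^2 + 1 = 50 —(−1)→ 49
49 —HB7→ 7^2 —bump→ 8^2 = 64 —(−1)→ 63
63 —HB8→ 7·8 + 7 —bump→ 7·9 + 7 = 70 —(−1)→ 69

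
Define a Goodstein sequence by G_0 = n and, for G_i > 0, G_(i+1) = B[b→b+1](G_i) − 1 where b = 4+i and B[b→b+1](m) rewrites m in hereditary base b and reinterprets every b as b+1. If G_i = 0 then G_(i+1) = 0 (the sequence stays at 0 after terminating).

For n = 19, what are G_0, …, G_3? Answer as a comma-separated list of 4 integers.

19, 27, 37, 49

(0) 19|_4 = 4^2 + 3 ↦ 5^2 + 3|_5 = 28 ⇒ 27
(1) 27|_5 = 5^2 + 2 ↦ 6^2 + 2|_6 = 38 ⇒ 37
(2) 37|_6 = 6^2 + 1 ↦ 7^2 + 1|_7 = 50 ⇒ 49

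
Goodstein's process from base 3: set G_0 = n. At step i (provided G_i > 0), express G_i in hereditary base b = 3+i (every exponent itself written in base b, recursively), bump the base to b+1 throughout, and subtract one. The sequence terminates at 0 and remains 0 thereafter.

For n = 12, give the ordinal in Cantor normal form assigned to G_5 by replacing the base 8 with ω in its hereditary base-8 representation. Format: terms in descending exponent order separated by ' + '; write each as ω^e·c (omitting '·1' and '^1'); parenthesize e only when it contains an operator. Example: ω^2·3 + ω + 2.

ω·7 + 7

G_0 = 12. HB_3(12) = 3^2 + 3. Bump = 20. G_1 = 19.
G_1 = 19. HB_4(19) = 4^2 + 3. Bump = 28. G_2 = 27.
G_2 = 27. HB_5(27) = 5^2 + 2. Bump = 38. G_3 = 37.
G_3 = 37. HB_6(37) = 6^2 + 1. Bump = 50. G_4 = 49.
G_4 = 49. HB_7(49) = 7^2. Bump = 64. G_5 = 63.
G_5 = 63. HB_8(63) = 7·8 + 7. Bump = 70. G_6 = 69.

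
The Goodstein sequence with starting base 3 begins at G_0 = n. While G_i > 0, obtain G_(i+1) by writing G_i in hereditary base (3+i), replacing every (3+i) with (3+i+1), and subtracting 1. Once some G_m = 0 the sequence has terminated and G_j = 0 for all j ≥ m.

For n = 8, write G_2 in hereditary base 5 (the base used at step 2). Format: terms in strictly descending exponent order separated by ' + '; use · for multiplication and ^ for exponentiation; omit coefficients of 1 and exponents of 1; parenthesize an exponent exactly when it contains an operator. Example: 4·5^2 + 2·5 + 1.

G_0=8  [base 3] 2·3 + 2  →[3↦4]→  2·4 + 2 = 10  −1 ⇒ G_1=9
G_1=9  [base 4] 2·4 + 1  →[4↦5]→  2·5 + 1 = 11  −1 ⇒ G_2=10
G_2=10  [base 5] 2·5  →[5↦6]→  2·6 = 12  −1 ⇒ G_3=11

2·5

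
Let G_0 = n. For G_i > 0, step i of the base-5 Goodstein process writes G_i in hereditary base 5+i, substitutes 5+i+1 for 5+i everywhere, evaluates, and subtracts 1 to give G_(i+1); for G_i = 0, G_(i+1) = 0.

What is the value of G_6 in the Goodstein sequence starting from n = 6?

step 0: 6 = 5 + 1; sub 6 for 5: 6 + 1; = 7; G_1 = 7−1 = 6
step 1: 6 = 6; sub 7 for 6: 7; = 7; G_2 = 7−1 = 6
step 2: 6 = 6; sub 8 for 7: 6; = 6; G_3 = 6−1 = 5
step 3: 5 = 5; sub 9 for 8: 5; = 5; G_4 = 5−1 = 4
step 4: 4 = 4; sub 10 for 9: 4; = 4; G_5 = 4−1 = 3
step 5: 3 = 3; sub 11 for 10: 3; = 3; G_6 = 3−1 = 2
step 6: 2 = 2; sub 12 for 11: 2; = 2; G_7 = 2−1 = 1

2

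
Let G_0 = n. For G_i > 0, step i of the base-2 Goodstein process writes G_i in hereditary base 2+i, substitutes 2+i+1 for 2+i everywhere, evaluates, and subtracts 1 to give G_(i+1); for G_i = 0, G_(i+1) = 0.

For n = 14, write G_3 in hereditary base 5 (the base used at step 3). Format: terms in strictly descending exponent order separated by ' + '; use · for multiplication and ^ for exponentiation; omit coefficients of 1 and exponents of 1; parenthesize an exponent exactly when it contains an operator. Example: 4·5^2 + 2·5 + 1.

5^(5 + 1) + 5^5

i=0: 14 = 2^(2 + 1) + 2^2 + 2 (b=2); 2→3: 3^(3 + 1) + 3^3 + 3 = 111; 111−1 = 110
i=1: 110 = 3^(3 + 1) + 3^3 + 2 (b=3); 3→4: 4^(4 + 1) + 4^4 + 2 = 1282; 1282−1 = 1281
i=2: 1281 = 4^(4 + 1) + 4^4 + 1 (b=4); 4→5: 5^(5 + 1) + 5^5 + 1 = 18751; 18751−1 = 18750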